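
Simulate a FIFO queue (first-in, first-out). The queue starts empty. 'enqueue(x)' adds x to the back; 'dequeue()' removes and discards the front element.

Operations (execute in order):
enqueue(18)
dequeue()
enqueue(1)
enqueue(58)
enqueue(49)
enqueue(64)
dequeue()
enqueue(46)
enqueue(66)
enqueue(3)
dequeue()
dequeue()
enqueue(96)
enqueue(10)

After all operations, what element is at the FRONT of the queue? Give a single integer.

Answer: 64

Derivation:
enqueue(18): queue = [18]
dequeue(): queue = []
enqueue(1): queue = [1]
enqueue(58): queue = [1, 58]
enqueue(49): queue = [1, 58, 49]
enqueue(64): queue = [1, 58, 49, 64]
dequeue(): queue = [58, 49, 64]
enqueue(46): queue = [58, 49, 64, 46]
enqueue(66): queue = [58, 49, 64, 46, 66]
enqueue(3): queue = [58, 49, 64, 46, 66, 3]
dequeue(): queue = [49, 64, 46, 66, 3]
dequeue(): queue = [64, 46, 66, 3]
enqueue(96): queue = [64, 46, 66, 3, 96]
enqueue(10): queue = [64, 46, 66, 3, 96, 10]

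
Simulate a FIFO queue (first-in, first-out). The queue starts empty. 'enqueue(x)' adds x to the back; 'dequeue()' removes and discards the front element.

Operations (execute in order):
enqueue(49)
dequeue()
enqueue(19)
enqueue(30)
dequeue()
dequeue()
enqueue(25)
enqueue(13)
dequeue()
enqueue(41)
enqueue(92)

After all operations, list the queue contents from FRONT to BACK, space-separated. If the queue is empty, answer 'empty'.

Answer: 13 41 92

Derivation:
enqueue(49): [49]
dequeue(): []
enqueue(19): [19]
enqueue(30): [19, 30]
dequeue(): [30]
dequeue(): []
enqueue(25): [25]
enqueue(13): [25, 13]
dequeue(): [13]
enqueue(41): [13, 41]
enqueue(92): [13, 41, 92]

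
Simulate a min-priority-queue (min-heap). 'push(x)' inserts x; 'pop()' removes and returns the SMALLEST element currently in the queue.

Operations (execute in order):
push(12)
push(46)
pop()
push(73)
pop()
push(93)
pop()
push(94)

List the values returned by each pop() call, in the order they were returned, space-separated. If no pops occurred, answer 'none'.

push(12): heap contents = [12]
push(46): heap contents = [12, 46]
pop() → 12: heap contents = [46]
push(73): heap contents = [46, 73]
pop() → 46: heap contents = [73]
push(93): heap contents = [73, 93]
pop() → 73: heap contents = [93]
push(94): heap contents = [93, 94]

Answer: 12 46 73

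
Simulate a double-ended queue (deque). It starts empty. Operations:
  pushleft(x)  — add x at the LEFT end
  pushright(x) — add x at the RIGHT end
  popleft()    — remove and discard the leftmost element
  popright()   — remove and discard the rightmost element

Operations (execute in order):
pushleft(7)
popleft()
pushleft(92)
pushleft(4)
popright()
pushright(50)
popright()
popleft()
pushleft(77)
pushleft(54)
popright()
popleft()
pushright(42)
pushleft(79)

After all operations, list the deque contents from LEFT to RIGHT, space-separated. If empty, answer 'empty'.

Answer: 79 42

Derivation:
pushleft(7): [7]
popleft(): []
pushleft(92): [92]
pushleft(4): [4, 92]
popright(): [4]
pushright(50): [4, 50]
popright(): [4]
popleft(): []
pushleft(77): [77]
pushleft(54): [54, 77]
popright(): [54]
popleft(): []
pushright(42): [42]
pushleft(79): [79, 42]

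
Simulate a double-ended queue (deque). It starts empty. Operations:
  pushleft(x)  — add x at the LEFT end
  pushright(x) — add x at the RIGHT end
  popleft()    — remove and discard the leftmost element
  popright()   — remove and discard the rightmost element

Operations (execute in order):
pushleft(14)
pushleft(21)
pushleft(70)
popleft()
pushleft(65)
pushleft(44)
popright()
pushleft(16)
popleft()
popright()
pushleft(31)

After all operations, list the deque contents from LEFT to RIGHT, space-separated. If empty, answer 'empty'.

pushleft(14): [14]
pushleft(21): [21, 14]
pushleft(70): [70, 21, 14]
popleft(): [21, 14]
pushleft(65): [65, 21, 14]
pushleft(44): [44, 65, 21, 14]
popright(): [44, 65, 21]
pushleft(16): [16, 44, 65, 21]
popleft(): [44, 65, 21]
popright(): [44, 65]
pushleft(31): [31, 44, 65]

Answer: 31 44 65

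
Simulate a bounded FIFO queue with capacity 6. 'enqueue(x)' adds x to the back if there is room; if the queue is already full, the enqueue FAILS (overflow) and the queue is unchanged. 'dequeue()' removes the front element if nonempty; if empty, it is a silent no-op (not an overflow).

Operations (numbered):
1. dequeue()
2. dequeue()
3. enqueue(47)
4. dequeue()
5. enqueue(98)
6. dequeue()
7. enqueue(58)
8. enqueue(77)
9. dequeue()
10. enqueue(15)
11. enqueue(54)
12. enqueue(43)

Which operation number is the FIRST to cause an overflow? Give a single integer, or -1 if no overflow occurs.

1. dequeue(): empty, no-op, size=0
2. dequeue(): empty, no-op, size=0
3. enqueue(47): size=1
4. dequeue(): size=0
5. enqueue(98): size=1
6. dequeue(): size=0
7. enqueue(58): size=1
8. enqueue(77): size=2
9. dequeue(): size=1
10. enqueue(15): size=2
11. enqueue(54): size=3
12. enqueue(43): size=4

Answer: -1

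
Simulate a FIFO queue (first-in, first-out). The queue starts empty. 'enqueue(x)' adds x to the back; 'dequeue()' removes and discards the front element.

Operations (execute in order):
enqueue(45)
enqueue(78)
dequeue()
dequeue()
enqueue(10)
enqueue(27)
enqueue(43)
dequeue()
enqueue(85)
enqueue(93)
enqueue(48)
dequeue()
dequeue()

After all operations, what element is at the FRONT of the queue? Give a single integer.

Answer: 85

Derivation:
enqueue(45): queue = [45]
enqueue(78): queue = [45, 78]
dequeue(): queue = [78]
dequeue(): queue = []
enqueue(10): queue = [10]
enqueue(27): queue = [10, 27]
enqueue(43): queue = [10, 27, 43]
dequeue(): queue = [27, 43]
enqueue(85): queue = [27, 43, 85]
enqueue(93): queue = [27, 43, 85, 93]
enqueue(48): queue = [27, 43, 85, 93, 48]
dequeue(): queue = [43, 85, 93, 48]
dequeue(): queue = [85, 93, 48]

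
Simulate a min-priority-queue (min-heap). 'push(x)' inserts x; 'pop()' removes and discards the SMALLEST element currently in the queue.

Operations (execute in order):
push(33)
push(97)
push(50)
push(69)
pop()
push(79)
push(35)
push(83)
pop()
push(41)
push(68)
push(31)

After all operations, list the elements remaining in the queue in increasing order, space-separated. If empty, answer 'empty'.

Answer: 31 41 50 68 69 79 83 97

Derivation:
push(33): heap contents = [33]
push(97): heap contents = [33, 97]
push(50): heap contents = [33, 50, 97]
push(69): heap contents = [33, 50, 69, 97]
pop() → 33: heap contents = [50, 69, 97]
push(79): heap contents = [50, 69, 79, 97]
push(35): heap contents = [35, 50, 69, 79, 97]
push(83): heap contents = [35, 50, 69, 79, 83, 97]
pop() → 35: heap contents = [50, 69, 79, 83, 97]
push(41): heap contents = [41, 50, 69, 79, 83, 97]
push(68): heap contents = [41, 50, 68, 69, 79, 83, 97]
push(31): heap contents = [31, 41, 50, 68, 69, 79, 83, 97]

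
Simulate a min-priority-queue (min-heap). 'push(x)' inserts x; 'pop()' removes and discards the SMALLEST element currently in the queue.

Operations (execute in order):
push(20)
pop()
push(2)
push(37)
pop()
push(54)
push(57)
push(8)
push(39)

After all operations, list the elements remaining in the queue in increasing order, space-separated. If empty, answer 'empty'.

push(20): heap contents = [20]
pop() → 20: heap contents = []
push(2): heap contents = [2]
push(37): heap contents = [2, 37]
pop() → 2: heap contents = [37]
push(54): heap contents = [37, 54]
push(57): heap contents = [37, 54, 57]
push(8): heap contents = [8, 37, 54, 57]
push(39): heap contents = [8, 37, 39, 54, 57]

Answer: 8 37 39 54 57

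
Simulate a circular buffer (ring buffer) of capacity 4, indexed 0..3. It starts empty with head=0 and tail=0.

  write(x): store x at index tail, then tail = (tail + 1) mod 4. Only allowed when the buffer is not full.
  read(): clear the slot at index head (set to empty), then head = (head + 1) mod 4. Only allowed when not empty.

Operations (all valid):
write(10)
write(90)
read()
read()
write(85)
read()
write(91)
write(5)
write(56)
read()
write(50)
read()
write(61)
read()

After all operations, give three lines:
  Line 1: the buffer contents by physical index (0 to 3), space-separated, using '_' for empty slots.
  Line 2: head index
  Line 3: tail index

write(10): buf=[10 _ _ _], head=0, tail=1, size=1
write(90): buf=[10 90 _ _], head=0, tail=2, size=2
read(): buf=[_ 90 _ _], head=1, tail=2, size=1
read(): buf=[_ _ _ _], head=2, tail=2, size=0
write(85): buf=[_ _ 85 _], head=2, tail=3, size=1
read(): buf=[_ _ _ _], head=3, tail=3, size=0
write(91): buf=[_ _ _ 91], head=3, tail=0, size=1
write(5): buf=[5 _ _ 91], head=3, tail=1, size=2
write(56): buf=[5 56 _ 91], head=3, tail=2, size=3
read(): buf=[5 56 _ _], head=0, tail=2, size=2
write(50): buf=[5 56 50 _], head=0, tail=3, size=3
read(): buf=[_ 56 50 _], head=1, tail=3, size=2
write(61): buf=[_ 56 50 61], head=1, tail=0, size=3
read(): buf=[_ _ 50 61], head=2, tail=0, size=2

Answer: _ _ 50 61
2
0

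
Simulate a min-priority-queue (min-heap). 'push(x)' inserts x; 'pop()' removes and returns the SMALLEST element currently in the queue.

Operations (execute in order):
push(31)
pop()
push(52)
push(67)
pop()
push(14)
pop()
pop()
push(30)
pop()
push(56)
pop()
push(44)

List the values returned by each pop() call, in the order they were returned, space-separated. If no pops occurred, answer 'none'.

Answer: 31 52 14 67 30 56

Derivation:
push(31): heap contents = [31]
pop() → 31: heap contents = []
push(52): heap contents = [52]
push(67): heap contents = [52, 67]
pop() → 52: heap contents = [67]
push(14): heap contents = [14, 67]
pop() → 14: heap contents = [67]
pop() → 67: heap contents = []
push(30): heap contents = [30]
pop() → 30: heap contents = []
push(56): heap contents = [56]
pop() → 56: heap contents = []
push(44): heap contents = [44]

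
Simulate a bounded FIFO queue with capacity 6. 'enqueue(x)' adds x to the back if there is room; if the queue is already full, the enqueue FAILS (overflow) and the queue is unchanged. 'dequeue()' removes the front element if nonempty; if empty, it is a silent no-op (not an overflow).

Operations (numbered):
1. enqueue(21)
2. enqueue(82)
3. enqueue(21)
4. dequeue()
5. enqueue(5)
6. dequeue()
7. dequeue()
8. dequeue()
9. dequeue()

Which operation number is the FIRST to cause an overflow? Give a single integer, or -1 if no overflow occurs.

1. enqueue(21): size=1
2. enqueue(82): size=2
3. enqueue(21): size=3
4. dequeue(): size=2
5. enqueue(5): size=3
6. dequeue(): size=2
7. dequeue(): size=1
8. dequeue(): size=0
9. dequeue(): empty, no-op, size=0

Answer: -1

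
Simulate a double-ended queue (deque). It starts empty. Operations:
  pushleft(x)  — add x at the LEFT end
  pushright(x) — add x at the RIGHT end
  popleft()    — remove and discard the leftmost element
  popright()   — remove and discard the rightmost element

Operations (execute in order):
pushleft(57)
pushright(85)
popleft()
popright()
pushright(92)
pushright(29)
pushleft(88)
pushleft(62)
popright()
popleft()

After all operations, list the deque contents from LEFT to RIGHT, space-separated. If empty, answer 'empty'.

Answer: 88 92

Derivation:
pushleft(57): [57]
pushright(85): [57, 85]
popleft(): [85]
popright(): []
pushright(92): [92]
pushright(29): [92, 29]
pushleft(88): [88, 92, 29]
pushleft(62): [62, 88, 92, 29]
popright(): [62, 88, 92]
popleft(): [88, 92]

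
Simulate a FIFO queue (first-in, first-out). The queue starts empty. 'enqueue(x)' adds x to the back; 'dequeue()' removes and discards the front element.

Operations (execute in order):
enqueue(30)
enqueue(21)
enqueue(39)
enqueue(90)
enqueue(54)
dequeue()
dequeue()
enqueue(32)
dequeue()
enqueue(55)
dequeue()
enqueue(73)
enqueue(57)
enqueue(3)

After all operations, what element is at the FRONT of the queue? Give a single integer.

Answer: 54

Derivation:
enqueue(30): queue = [30]
enqueue(21): queue = [30, 21]
enqueue(39): queue = [30, 21, 39]
enqueue(90): queue = [30, 21, 39, 90]
enqueue(54): queue = [30, 21, 39, 90, 54]
dequeue(): queue = [21, 39, 90, 54]
dequeue(): queue = [39, 90, 54]
enqueue(32): queue = [39, 90, 54, 32]
dequeue(): queue = [90, 54, 32]
enqueue(55): queue = [90, 54, 32, 55]
dequeue(): queue = [54, 32, 55]
enqueue(73): queue = [54, 32, 55, 73]
enqueue(57): queue = [54, 32, 55, 73, 57]
enqueue(3): queue = [54, 32, 55, 73, 57, 3]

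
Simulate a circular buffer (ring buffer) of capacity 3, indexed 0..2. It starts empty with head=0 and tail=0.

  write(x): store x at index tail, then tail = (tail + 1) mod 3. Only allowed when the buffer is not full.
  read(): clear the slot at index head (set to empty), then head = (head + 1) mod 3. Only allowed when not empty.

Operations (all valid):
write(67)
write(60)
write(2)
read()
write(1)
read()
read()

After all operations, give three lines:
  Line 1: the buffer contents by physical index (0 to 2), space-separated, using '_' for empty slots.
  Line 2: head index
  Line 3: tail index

Answer: 1 _ _
0
1

Derivation:
write(67): buf=[67 _ _], head=0, tail=1, size=1
write(60): buf=[67 60 _], head=0, tail=2, size=2
write(2): buf=[67 60 2], head=0, tail=0, size=3
read(): buf=[_ 60 2], head=1, tail=0, size=2
write(1): buf=[1 60 2], head=1, tail=1, size=3
read(): buf=[1 _ 2], head=2, tail=1, size=2
read(): buf=[1 _ _], head=0, tail=1, size=1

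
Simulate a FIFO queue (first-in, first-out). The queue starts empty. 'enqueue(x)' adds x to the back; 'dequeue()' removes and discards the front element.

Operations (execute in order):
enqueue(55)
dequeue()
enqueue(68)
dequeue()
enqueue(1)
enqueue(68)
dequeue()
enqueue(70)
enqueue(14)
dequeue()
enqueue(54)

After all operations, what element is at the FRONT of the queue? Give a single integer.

enqueue(55): queue = [55]
dequeue(): queue = []
enqueue(68): queue = [68]
dequeue(): queue = []
enqueue(1): queue = [1]
enqueue(68): queue = [1, 68]
dequeue(): queue = [68]
enqueue(70): queue = [68, 70]
enqueue(14): queue = [68, 70, 14]
dequeue(): queue = [70, 14]
enqueue(54): queue = [70, 14, 54]

Answer: 70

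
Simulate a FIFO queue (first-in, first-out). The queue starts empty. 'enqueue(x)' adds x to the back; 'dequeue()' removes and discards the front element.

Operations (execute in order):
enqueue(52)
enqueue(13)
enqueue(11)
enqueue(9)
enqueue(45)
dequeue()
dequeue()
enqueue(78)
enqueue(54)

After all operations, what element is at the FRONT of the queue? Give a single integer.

enqueue(52): queue = [52]
enqueue(13): queue = [52, 13]
enqueue(11): queue = [52, 13, 11]
enqueue(9): queue = [52, 13, 11, 9]
enqueue(45): queue = [52, 13, 11, 9, 45]
dequeue(): queue = [13, 11, 9, 45]
dequeue(): queue = [11, 9, 45]
enqueue(78): queue = [11, 9, 45, 78]
enqueue(54): queue = [11, 9, 45, 78, 54]

Answer: 11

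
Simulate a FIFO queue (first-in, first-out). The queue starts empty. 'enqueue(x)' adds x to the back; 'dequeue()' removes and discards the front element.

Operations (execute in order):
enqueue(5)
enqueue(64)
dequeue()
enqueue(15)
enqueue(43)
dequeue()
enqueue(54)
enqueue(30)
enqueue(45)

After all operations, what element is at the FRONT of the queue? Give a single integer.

Answer: 15

Derivation:
enqueue(5): queue = [5]
enqueue(64): queue = [5, 64]
dequeue(): queue = [64]
enqueue(15): queue = [64, 15]
enqueue(43): queue = [64, 15, 43]
dequeue(): queue = [15, 43]
enqueue(54): queue = [15, 43, 54]
enqueue(30): queue = [15, 43, 54, 30]
enqueue(45): queue = [15, 43, 54, 30, 45]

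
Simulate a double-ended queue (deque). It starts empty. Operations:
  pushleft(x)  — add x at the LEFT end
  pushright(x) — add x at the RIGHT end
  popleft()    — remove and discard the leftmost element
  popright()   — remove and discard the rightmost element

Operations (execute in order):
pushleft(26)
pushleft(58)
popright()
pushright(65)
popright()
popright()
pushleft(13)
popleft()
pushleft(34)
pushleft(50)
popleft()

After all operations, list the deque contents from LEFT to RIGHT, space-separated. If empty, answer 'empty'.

pushleft(26): [26]
pushleft(58): [58, 26]
popright(): [58]
pushright(65): [58, 65]
popright(): [58]
popright(): []
pushleft(13): [13]
popleft(): []
pushleft(34): [34]
pushleft(50): [50, 34]
popleft(): [34]

Answer: 34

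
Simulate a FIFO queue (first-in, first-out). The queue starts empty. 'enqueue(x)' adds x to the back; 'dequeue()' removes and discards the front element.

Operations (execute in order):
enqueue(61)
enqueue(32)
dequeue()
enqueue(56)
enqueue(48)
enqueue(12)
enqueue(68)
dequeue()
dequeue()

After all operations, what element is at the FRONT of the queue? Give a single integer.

Answer: 48

Derivation:
enqueue(61): queue = [61]
enqueue(32): queue = [61, 32]
dequeue(): queue = [32]
enqueue(56): queue = [32, 56]
enqueue(48): queue = [32, 56, 48]
enqueue(12): queue = [32, 56, 48, 12]
enqueue(68): queue = [32, 56, 48, 12, 68]
dequeue(): queue = [56, 48, 12, 68]
dequeue(): queue = [48, 12, 68]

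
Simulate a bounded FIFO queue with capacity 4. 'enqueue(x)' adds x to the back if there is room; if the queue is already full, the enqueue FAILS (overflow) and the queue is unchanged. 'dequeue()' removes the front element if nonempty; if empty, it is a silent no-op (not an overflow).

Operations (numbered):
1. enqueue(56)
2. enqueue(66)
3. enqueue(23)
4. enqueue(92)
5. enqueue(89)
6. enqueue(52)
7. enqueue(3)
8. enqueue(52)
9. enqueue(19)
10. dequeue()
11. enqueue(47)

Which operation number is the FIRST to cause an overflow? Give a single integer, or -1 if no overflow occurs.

Answer: 5

Derivation:
1. enqueue(56): size=1
2. enqueue(66): size=2
3. enqueue(23): size=3
4. enqueue(92): size=4
5. enqueue(89): size=4=cap → OVERFLOW (fail)
6. enqueue(52): size=4=cap → OVERFLOW (fail)
7. enqueue(3): size=4=cap → OVERFLOW (fail)
8. enqueue(52): size=4=cap → OVERFLOW (fail)
9. enqueue(19): size=4=cap → OVERFLOW (fail)
10. dequeue(): size=3
11. enqueue(47): size=4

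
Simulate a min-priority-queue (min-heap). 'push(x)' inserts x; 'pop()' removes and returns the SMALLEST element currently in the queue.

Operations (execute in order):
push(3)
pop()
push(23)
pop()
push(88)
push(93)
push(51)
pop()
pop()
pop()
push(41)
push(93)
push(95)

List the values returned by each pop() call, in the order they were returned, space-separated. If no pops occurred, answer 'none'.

Answer: 3 23 51 88 93

Derivation:
push(3): heap contents = [3]
pop() → 3: heap contents = []
push(23): heap contents = [23]
pop() → 23: heap contents = []
push(88): heap contents = [88]
push(93): heap contents = [88, 93]
push(51): heap contents = [51, 88, 93]
pop() → 51: heap contents = [88, 93]
pop() → 88: heap contents = [93]
pop() → 93: heap contents = []
push(41): heap contents = [41]
push(93): heap contents = [41, 93]
push(95): heap contents = [41, 93, 95]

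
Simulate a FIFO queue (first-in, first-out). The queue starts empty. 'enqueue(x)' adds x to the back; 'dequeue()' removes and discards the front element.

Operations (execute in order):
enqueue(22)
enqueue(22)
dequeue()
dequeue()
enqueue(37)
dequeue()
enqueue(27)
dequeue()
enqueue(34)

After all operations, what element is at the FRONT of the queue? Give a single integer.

enqueue(22): queue = [22]
enqueue(22): queue = [22, 22]
dequeue(): queue = [22]
dequeue(): queue = []
enqueue(37): queue = [37]
dequeue(): queue = []
enqueue(27): queue = [27]
dequeue(): queue = []
enqueue(34): queue = [34]

Answer: 34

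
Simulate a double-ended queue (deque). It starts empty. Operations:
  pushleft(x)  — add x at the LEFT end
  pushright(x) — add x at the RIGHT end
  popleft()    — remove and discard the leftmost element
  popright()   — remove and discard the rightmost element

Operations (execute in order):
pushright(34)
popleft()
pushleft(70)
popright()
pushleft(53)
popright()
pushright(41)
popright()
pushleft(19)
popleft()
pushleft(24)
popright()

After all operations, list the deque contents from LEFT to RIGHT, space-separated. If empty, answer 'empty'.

Answer: empty

Derivation:
pushright(34): [34]
popleft(): []
pushleft(70): [70]
popright(): []
pushleft(53): [53]
popright(): []
pushright(41): [41]
popright(): []
pushleft(19): [19]
popleft(): []
pushleft(24): [24]
popright(): []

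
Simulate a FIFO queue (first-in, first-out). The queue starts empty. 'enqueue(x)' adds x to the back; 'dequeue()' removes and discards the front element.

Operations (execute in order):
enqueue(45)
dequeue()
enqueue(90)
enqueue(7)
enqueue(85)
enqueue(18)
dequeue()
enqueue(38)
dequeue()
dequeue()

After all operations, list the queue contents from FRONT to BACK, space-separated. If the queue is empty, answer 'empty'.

Answer: 18 38

Derivation:
enqueue(45): [45]
dequeue(): []
enqueue(90): [90]
enqueue(7): [90, 7]
enqueue(85): [90, 7, 85]
enqueue(18): [90, 7, 85, 18]
dequeue(): [7, 85, 18]
enqueue(38): [7, 85, 18, 38]
dequeue(): [85, 18, 38]
dequeue(): [18, 38]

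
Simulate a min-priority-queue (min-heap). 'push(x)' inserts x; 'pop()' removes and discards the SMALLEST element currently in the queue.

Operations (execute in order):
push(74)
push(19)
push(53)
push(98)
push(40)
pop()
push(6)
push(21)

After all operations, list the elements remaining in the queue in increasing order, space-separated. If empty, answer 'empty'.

push(74): heap contents = [74]
push(19): heap contents = [19, 74]
push(53): heap contents = [19, 53, 74]
push(98): heap contents = [19, 53, 74, 98]
push(40): heap contents = [19, 40, 53, 74, 98]
pop() → 19: heap contents = [40, 53, 74, 98]
push(6): heap contents = [6, 40, 53, 74, 98]
push(21): heap contents = [6, 21, 40, 53, 74, 98]

Answer: 6 21 40 53 74 98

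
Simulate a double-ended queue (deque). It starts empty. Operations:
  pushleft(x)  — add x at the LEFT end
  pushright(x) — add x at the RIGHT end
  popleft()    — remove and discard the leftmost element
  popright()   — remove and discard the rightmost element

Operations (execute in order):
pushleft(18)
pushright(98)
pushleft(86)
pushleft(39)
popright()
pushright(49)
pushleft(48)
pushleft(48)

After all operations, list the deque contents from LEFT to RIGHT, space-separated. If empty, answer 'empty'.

pushleft(18): [18]
pushright(98): [18, 98]
pushleft(86): [86, 18, 98]
pushleft(39): [39, 86, 18, 98]
popright(): [39, 86, 18]
pushright(49): [39, 86, 18, 49]
pushleft(48): [48, 39, 86, 18, 49]
pushleft(48): [48, 48, 39, 86, 18, 49]

Answer: 48 48 39 86 18 49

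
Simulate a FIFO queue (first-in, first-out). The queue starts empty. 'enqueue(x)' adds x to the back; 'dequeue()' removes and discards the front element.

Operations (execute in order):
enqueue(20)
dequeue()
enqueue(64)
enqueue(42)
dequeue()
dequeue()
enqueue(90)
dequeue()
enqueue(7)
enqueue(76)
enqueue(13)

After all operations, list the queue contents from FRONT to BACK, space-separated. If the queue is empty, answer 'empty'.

enqueue(20): [20]
dequeue(): []
enqueue(64): [64]
enqueue(42): [64, 42]
dequeue(): [42]
dequeue(): []
enqueue(90): [90]
dequeue(): []
enqueue(7): [7]
enqueue(76): [7, 76]
enqueue(13): [7, 76, 13]

Answer: 7 76 13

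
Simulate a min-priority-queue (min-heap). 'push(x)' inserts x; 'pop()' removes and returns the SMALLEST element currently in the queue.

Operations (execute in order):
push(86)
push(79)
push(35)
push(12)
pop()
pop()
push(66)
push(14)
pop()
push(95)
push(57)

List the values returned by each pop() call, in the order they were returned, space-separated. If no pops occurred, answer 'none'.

push(86): heap contents = [86]
push(79): heap contents = [79, 86]
push(35): heap contents = [35, 79, 86]
push(12): heap contents = [12, 35, 79, 86]
pop() → 12: heap contents = [35, 79, 86]
pop() → 35: heap contents = [79, 86]
push(66): heap contents = [66, 79, 86]
push(14): heap contents = [14, 66, 79, 86]
pop() → 14: heap contents = [66, 79, 86]
push(95): heap contents = [66, 79, 86, 95]
push(57): heap contents = [57, 66, 79, 86, 95]

Answer: 12 35 14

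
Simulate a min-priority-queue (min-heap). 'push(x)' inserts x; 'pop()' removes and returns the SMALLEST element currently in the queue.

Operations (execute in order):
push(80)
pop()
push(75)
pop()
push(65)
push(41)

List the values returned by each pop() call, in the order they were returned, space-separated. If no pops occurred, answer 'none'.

Answer: 80 75

Derivation:
push(80): heap contents = [80]
pop() → 80: heap contents = []
push(75): heap contents = [75]
pop() → 75: heap contents = []
push(65): heap contents = [65]
push(41): heap contents = [41, 65]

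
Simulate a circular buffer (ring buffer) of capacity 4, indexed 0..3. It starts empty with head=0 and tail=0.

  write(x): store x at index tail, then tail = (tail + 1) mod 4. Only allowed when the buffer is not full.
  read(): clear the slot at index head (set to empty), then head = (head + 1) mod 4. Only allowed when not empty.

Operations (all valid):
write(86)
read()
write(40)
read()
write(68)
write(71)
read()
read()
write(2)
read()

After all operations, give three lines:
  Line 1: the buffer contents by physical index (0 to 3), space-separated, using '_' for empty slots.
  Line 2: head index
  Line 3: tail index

Answer: _ _ _ _
1
1

Derivation:
write(86): buf=[86 _ _ _], head=0, tail=1, size=1
read(): buf=[_ _ _ _], head=1, tail=1, size=0
write(40): buf=[_ 40 _ _], head=1, tail=2, size=1
read(): buf=[_ _ _ _], head=2, tail=2, size=0
write(68): buf=[_ _ 68 _], head=2, tail=3, size=1
write(71): buf=[_ _ 68 71], head=2, tail=0, size=2
read(): buf=[_ _ _ 71], head=3, tail=0, size=1
read(): buf=[_ _ _ _], head=0, tail=0, size=0
write(2): buf=[2 _ _ _], head=0, tail=1, size=1
read(): buf=[_ _ _ _], head=1, tail=1, size=0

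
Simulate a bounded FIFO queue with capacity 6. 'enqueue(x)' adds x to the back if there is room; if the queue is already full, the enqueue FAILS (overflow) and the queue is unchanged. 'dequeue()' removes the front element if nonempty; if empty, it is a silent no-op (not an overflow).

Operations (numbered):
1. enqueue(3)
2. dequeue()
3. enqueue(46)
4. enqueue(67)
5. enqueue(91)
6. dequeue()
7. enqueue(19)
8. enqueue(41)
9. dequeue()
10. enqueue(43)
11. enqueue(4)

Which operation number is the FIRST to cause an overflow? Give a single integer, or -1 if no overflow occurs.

1. enqueue(3): size=1
2. dequeue(): size=0
3. enqueue(46): size=1
4. enqueue(67): size=2
5. enqueue(91): size=3
6. dequeue(): size=2
7. enqueue(19): size=3
8. enqueue(41): size=4
9. dequeue(): size=3
10. enqueue(43): size=4
11. enqueue(4): size=5

Answer: -1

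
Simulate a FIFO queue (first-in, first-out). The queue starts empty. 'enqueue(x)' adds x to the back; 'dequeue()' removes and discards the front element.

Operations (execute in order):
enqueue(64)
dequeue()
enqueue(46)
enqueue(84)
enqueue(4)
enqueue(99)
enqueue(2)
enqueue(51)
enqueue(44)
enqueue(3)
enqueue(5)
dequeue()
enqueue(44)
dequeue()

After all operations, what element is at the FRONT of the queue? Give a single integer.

Answer: 4

Derivation:
enqueue(64): queue = [64]
dequeue(): queue = []
enqueue(46): queue = [46]
enqueue(84): queue = [46, 84]
enqueue(4): queue = [46, 84, 4]
enqueue(99): queue = [46, 84, 4, 99]
enqueue(2): queue = [46, 84, 4, 99, 2]
enqueue(51): queue = [46, 84, 4, 99, 2, 51]
enqueue(44): queue = [46, 84, 4, 99, 2, 51, 44]
enqueue(3): queue = [46, 84, 4, 99, 2, 51, 44, 3]
enqueue(5): queue = [46, 84, 4, 99, 2, 51, 44, 3, 5]
dequeue(): queue = [84, 4, 99, 2, 51, 44, 3, 5]
enqueue(44): queue = [84, 4, 99, 2, 51, 44, 3, 5, 44]
dequeue(): queue = [4, 99, 2, 51, 44, 3, 5, 44]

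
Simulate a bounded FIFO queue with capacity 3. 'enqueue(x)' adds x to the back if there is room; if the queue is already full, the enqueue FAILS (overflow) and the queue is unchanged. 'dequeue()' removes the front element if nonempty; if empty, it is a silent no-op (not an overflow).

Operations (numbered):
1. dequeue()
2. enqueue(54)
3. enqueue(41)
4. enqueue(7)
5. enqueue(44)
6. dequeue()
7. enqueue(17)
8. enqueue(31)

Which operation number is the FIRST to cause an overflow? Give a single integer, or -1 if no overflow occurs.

Answer: 5

Derivation:
1. dequeue(): empty, no-op, size=0
2. enqueue(54): size=1
3. enqueue(41): size=2
4. enqueue(7): size=3
5. enqueue(44): size=3=cap → OVERFLOW (fail)
6. dequeue(): size=2
7. enqueue(17): size=3
8. enqueue(31): size=3=cap → OVERFLOW (fail)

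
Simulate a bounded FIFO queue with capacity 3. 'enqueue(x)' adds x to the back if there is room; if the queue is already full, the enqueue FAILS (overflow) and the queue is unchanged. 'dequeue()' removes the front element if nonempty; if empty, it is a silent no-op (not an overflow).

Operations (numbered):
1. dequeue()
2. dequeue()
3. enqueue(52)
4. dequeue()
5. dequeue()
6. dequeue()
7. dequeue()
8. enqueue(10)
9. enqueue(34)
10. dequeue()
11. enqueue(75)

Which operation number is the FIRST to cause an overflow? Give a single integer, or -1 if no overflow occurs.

1. dequeue(): empty, no-op, size=0
2. dequeue(): empty, no-op, size=0
3. enqueue(52): size=1
4. dequeue(): size=0
5. dequeue(): empty, no-op, size=0
6. dequeue(): empty, no-op, size=0
7. dequeue(): empty, no-op, size=0
8. enqueue(10): size=1
9. enqueue(34): size=2
10. dequeue(): size=1
11. enqueue(75): size=2

Answer: -1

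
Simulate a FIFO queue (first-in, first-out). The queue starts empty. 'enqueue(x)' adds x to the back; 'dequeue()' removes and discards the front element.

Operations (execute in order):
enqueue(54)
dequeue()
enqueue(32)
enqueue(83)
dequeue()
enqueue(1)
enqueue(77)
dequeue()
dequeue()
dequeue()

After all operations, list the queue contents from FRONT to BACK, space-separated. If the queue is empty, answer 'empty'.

enqueue(54): [54]
dequeue(): []
enqueue(32): [32]
enqueue(83): [32, 83]
dequeue(): [83]
enqueue(1): [83, 1]
enqueue(77): [83, 1, 77]
dequeue(): [1, 77]
dequeue(): [77]
dequeue(): []

Answer: empty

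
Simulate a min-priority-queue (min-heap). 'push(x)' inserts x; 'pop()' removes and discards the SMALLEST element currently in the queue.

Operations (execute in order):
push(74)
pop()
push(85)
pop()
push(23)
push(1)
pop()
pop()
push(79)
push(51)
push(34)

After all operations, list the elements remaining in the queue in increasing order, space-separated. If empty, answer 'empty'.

push(74): heap contents = [74]
pop() → 74: heap contents = []
push(85): heap contents = [85]
pop() → 85: heap contents = []
push(23): heap contents = [23]
push(1): heap contents = [1, 23]
pop() → 1: heap contents = [23]
pop() → 23: heap contents = []
push(79): heap contents = [79]
push(51): heap contents = [51, 79]
push(34): heap contents = [34, 51, 79]

Answer: 34 51 79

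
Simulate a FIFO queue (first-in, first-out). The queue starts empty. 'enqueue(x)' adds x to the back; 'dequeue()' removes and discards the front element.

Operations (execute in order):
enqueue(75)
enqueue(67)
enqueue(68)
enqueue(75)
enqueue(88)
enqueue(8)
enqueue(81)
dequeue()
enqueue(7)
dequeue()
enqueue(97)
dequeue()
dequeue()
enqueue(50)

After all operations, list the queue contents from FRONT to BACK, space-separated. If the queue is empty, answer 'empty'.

Answer: 88 8 81 7 97 50

Derivation:
enqueue(75): [75]
enqueue(67): [75, 67]
enqueue(68): [75, 67, 68]
enqueue(75): [75, 67, 68, 75]
enqueue(88): [75, 67, 68, 75, 88]
enqueue(8): [75, 67, 68, 75, 88, 8]
enqueue(81): [75, 67, 68, 75, 88, 8, 81]
dequeue(): [67, 68, 75, 88, 8, 81]
enqueue(7): [67, 68, 75, 88, 8, 81, 7]
dequeue(): [68, 75, 88, 8, 81, 7]
enqueue(97): [68, 75, 88, 8, 81, 7, 97]
dequeue(): [75, 88, 8, 81, 7, 97]
dequeue(): [88, 8, 81, 7, 97]
enqueue(50): [88, 8, 81, 7, 97, 50]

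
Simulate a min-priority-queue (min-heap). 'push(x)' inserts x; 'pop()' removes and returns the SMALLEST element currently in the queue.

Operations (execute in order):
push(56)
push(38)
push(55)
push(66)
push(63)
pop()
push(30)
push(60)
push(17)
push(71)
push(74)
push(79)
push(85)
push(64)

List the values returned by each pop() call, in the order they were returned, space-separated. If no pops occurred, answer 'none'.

Answer: 38

Derivation:
push(56): heap contents = [56]
push(38): heap contents = [38, 56]
push(55): heap contents = [38, 55, 56]
push(66): heap contents = [38, 55, 56, 66]
push(63): heap contents = [38, 55, 56, 63, 66]
pop() → 38: heap contents = [55, 56, 63, 66]
push(30): heap contents = [30, 55, 56, 63, 66]
push(60): heap contents = [30, 55, 56, 60, 63, 66]
push(17): heap contents = [17, 30, 55, 56, 60, 63, 66]
push(71): heap contents = [17, 30, 55, 56, 60, 63, 66, 71]
push(74): heap contents = [17, 30, 55, 56, 60, 63, 66, 71, 74]
push(79): heap contents = [17, 30, 55, 56, 60, 63, 66, 71, 74, 79]
push(85): heap contents = [17, 30, 55, 56, 60, 63, 66, 71, 74, 79, 85]
push(64): heap contents = [17, 30, 55, 56, 60, 63, 64, 66, 71, 74, 79, 85]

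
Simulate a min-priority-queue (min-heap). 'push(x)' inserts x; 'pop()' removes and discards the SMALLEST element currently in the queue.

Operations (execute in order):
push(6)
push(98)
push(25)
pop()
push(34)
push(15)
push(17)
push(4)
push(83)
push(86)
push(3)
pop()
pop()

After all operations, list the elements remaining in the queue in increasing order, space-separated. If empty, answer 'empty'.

Answer: 15 17 25 34 83 86 98

Derivation:
push(6): heap contents = [6]
push(98): heap contents = [6, 98]
push(25): heap contents = [6, 25, 98]
pop() → 6: heap contents = [25, 98]
push(34): heap contents = [25, 34, 98]
push(15): heap contents = [15, 25, 34, 98]
push(17): heap contents = [15, 17, 25, 34, 98]
push(4): heap contents = [4, 15, 17, 25, 34, 98]
push(83): heap contents = [4, 15, 17, 25, 34, 83, 98]
push(86): heap contents = [4, 15, 17, 25, 34, 83, 86, 98]
push(3): heap contents = [3, 4, 15, 17, 25, 34, 83, 86, 98]
pop() → 3: heap contents = [4, 15, 17, 25, 34, 83, 86, 98]
pop() → 4: heap contents = [15, 17, 25, 34, 83, 86, 98]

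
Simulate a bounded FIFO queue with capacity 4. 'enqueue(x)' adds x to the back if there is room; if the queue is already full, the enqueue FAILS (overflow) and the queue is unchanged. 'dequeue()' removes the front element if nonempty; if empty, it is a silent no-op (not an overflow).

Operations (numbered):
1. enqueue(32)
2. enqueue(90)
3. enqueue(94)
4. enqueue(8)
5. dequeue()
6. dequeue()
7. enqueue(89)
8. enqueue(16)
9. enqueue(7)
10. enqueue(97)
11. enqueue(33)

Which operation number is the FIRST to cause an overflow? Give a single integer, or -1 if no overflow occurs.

1. enqueue(32): size=1
2. enqueue(90): size=2
3. enqueue(94): size=3
4. enqueue(8): size=4
5. dequeue(): size=3
6. dequeue(): size=2
7. enqueue(89): size=3
8. enqueue(16): size=4
9. enqueue(7): size=4=cap → OVERFLOW (fail)
10. enqueue(97): size=4=cap → OVERFLOW (fail)
11. enqueue(33): size=4=cap → OVERFLOW (fail)

Answer: 9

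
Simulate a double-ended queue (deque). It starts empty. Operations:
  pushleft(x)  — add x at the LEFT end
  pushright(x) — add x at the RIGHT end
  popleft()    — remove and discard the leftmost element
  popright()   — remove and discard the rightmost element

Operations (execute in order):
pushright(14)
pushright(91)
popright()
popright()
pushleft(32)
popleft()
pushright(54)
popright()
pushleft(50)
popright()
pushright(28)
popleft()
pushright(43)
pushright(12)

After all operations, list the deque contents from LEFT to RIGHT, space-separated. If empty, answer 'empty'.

Answer: 43 12

Derivation:
pushright(14): [14]
pushright(91): [14, 91]
popright(): [14]
popright(): []
pushleft(32): [32]
popleft(): []
pushright(54): [54]
popright(): []
pushleft(50): [50]
popright(): []
pushright(28): [28]
popleft(): []
pushright(43): [43]
pushright(12): [43, 12]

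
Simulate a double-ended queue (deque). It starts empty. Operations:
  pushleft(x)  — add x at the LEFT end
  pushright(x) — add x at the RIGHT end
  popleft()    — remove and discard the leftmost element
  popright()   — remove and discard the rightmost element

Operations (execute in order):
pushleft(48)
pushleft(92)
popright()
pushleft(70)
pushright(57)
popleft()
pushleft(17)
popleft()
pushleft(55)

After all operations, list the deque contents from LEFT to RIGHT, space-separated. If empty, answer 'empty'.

pushleft(48): [48]
pushleft(92): [92, 48]
popright(): [92]
pushleft(70): [70, 92]
pushright(57): [70, 92, 57]
popleft(): [92, 57]
pushleft(17): [17, 92, 57]
popleft(): [92, 57]
pushleft(55): [55, 92, 57]

Answer: 55 92 57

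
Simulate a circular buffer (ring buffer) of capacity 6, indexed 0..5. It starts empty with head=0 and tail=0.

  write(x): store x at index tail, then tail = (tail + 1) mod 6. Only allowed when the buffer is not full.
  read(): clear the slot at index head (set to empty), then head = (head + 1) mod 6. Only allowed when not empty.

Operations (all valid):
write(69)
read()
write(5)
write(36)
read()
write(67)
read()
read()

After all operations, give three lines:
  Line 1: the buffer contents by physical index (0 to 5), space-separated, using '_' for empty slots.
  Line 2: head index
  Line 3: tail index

write(69): buf=[69 _ _ _ _ _], head=0, tail=1, size=1
read(): buf=[_ _ _ _ _ _], head=1, tail=1, size=0
write(5): buf=[_ 5 _ _ _ _], head=1, tail=2, size=1
write(36): buf=[_ 5 36 _ _ _], head=1, tail=3, size=2
read(): buf=[_ _ 36 _ _ _], head=2, tail=3, size=1
write(67): buf=[_ _ 36 67 _ _], head=2, tail=4, size=2
read(): buf=[_ _ _ 67 _ _], head=3, tail=4, size=1
read(): buf=[_ _ _ _ _ _], head=4, tail=4, size=0

Answer: _ _ _ _ _ _
4
4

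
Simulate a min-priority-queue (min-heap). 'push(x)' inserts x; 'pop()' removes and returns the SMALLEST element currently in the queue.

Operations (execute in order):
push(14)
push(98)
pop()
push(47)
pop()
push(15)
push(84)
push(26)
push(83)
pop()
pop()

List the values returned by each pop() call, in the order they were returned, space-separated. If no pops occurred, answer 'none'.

Answer: 14 47 15 26

Derivation:
push(14): heap contents = [14]
push(98): heap contents = [14, 98]
pop() → 14: heap contents = [98]
push(47): heap contents = [47, 98]
pop() → 47: heap contents = [98]
push(15): heap contents = [15, 98]
push(84): heap contents = [15, 84, 98]
push(26): heap contents = [15, 26, 84, 98]
push(83): heap contents = [15, 26, 83, 84, 98]
pop() → 15: heap contents = [26, 83, 84, 98]
pop() → 26: heap contents = [83, 84, 98]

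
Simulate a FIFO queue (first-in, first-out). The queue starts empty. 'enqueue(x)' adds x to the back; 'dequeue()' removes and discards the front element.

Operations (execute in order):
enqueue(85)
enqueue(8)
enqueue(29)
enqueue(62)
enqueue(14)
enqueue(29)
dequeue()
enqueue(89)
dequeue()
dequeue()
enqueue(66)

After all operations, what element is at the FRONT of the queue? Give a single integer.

Answer: 62

Derivation:
enqueue(85): queue = [85]
enqueue(8): queue = [85, 8]
enqueue(29): queue = [85, 8, 29]
enqueue(62): queue = [85, 8, 29, 62]
enqueue(14): queue = [85, 8, 29, 62, 14]
enqueue(29): queue = [85, 8, 29, 62, 14, 29]
dequeue(): queue = [8, 29, 62, 14, 29]
enqueue(89): queue = [8, 29, 62, 14, 29, 89]
dequeue(): queue = [29, 62, 14, 29, 89]
dequeue(): queue = [62, 14, 29, 89]
enqueue(66): queue = [62, 14, 29, 89, 66]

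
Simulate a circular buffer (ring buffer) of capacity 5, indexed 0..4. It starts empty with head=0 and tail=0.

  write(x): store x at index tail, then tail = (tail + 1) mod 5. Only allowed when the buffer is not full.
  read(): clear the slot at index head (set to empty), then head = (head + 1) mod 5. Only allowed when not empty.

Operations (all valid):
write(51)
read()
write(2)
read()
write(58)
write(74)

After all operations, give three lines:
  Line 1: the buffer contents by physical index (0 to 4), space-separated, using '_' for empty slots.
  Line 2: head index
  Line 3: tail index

Answer: _ _ 58 74 _
2
4

Derivation:
write(51): buf=[51 _ _ _ _], head=0, tail=1, size=1
read(): buf=[_ _ _ _ _], head=1, tail=1, size=0
write(2): buf=[_ 2 _ _ _], head=1, tail=2, size=1
read(): buf=[_ _ _ _ _], head=2, tail=2, size=0
write(58): buf=[_ _ 58 _ _], head=2, tail=3, size=1
write(74): buf=[_ _ 58 74 _], head=2, tail=4, size=2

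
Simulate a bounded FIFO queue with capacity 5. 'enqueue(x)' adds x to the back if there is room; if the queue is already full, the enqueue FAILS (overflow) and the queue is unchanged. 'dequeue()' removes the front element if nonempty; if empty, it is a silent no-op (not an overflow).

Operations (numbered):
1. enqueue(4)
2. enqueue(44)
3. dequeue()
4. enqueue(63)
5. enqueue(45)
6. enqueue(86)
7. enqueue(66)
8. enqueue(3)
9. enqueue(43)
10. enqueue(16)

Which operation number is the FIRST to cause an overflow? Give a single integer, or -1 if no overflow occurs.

1. enqueue(4): size=1
2. enqueue(44): size=2
3. dequeue(): size=1
4. enqueue(63): size=2
5. enqueue(45): size=3
6. enqueue(86): size=4
7. enqueue(66): size=5
8. enqueue(3): size=5=cap → OVERFLOW (fail)
9. enqueue(43): size=5=cap → OVERFLOW (fail)
10. enqueue(16): size=5=cap → OVERFLOW (fail)

Answer: 8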